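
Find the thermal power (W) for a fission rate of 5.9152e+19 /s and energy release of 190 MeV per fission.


P = fission_rate * E_MeV * 1.602e-13
P = 5.9152e+19 * 190 * 1.602e-13
P = 1.8005e+09 W

1.8005e+09


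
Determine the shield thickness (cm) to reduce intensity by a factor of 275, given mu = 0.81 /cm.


x = ln(factor) / mu
x = ln(275) / 0.81
x = 6.9343 cm

6.9343


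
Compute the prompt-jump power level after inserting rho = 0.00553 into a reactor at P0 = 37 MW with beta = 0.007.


P1/P0 = beta / (beta - rho)
P1/P0 = 0.007 / (0.007 - 0.00553) = 4.761905
P1 = 37 * 4.761905 = 176.19 MW

176.19


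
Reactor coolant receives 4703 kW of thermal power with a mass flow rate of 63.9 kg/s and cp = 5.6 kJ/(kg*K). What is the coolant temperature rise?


dT = Q / (m_dot * cp)
dT = 4703 / (63.9 * 5.6)
dT = 13.143 C

13.143


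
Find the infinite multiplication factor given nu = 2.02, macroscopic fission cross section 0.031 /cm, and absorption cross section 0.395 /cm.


k_inf = nu * Sigma_f / Sigma_a
k_inf = 2.02 * 0.031 / 0.395
k_inf = 0.15853

0.15853


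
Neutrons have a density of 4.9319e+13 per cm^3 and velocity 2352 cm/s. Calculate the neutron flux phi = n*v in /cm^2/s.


phi = n * v
phi = 4.9319e+13 * 2352
phi = 1.1600e+17 /cm^2/s

1.1600e+17


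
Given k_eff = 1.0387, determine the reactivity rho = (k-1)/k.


rho = (k_eff - 1) / k_eff
rho = (1.0387 - 1) / 1.0387
rho = 0.037258

0.037258


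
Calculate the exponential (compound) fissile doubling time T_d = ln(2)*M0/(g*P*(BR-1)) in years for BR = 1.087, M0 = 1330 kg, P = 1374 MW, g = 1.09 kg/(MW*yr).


Breeding gain G = BR - 1 = 1.087 - 1 = 0.087
Fissile production rate = g * P * G = 1.09 * 1374 * 0.087 = 130.29642 kg/yr
T_d = ln(2) * M0 / (g * P * G)
T_d = ln(2) * 1330 / 130.29642 = 7.0753 yr

7.0753


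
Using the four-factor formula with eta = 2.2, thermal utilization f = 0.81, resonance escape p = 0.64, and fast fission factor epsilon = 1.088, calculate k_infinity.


k_inf = eta * f * p * epsilon
k_inf = 2.2 * 0.81 * 0.64 * 1.088
k_inf = 1.2408

1.2408


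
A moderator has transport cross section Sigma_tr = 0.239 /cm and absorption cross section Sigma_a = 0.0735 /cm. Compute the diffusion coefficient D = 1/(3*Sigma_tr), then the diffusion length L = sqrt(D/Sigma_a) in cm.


D = 1 / (3 * Sigma_tr) = 1 / (3 * 0.239) = 1.394700 cm
L = sqrt(D / Sigma_a)
L = sqrt(1.394700 / 0.0735)
L = 4.3561 cm

4.3561


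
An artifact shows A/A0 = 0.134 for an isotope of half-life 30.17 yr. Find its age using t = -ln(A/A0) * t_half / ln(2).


lambda = ln(2) / t_half = ln(2) / 30.17 = 0.02297472 /yr
t = -ln(A/A0) / lambda
t = -ln(0.134) / 0.02297472
t = 87.484 yr

87.484


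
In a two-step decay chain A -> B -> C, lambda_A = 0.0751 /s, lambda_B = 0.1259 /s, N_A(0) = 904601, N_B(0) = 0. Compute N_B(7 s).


N_B(t) = lambda_A * N_A0 / (lambda_B - lambda_A) * [exp(-lambda_A*t) - exp(-lambda_B*t)]
exp(-0.0751*7) = 0.5911414; exp(-0.1259*7) = 0.4142440
N_B = 0.0751 * 904601 / (0.1259 - 0.0751) * (0.5911414 - 0.4142440)
N_B = 236567

236567


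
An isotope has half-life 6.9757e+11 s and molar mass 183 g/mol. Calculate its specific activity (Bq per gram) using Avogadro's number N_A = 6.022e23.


lambda = ln(2) / t_half = ln(2) / 6.9757e+11 = 9.936597e-13 /s
SA = lambda * N_A / M
SA = 9.936597e-13 * 6.022e23 / 183
SA = 3.2698e+09 Bq/g

3.2698e+09


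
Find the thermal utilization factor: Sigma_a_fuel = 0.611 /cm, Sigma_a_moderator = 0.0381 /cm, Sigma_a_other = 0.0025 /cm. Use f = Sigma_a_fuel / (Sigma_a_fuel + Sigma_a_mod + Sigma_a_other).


f = Sigma_a_fuel / (Sigma_a_fuel + Sigma_a_mod + Sigma_a_other)
f = 0.611 / (0.611 + 0.0381 + 0.0025)
f = 0.93769

0.93769


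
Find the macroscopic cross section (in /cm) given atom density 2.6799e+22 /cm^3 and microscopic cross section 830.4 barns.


Sigma = N * sigma_barns * 1e-24
Sigma = 2.6799e+22 * 830.4 * 1e-24
Sigma = 22.254 /cm

22.254


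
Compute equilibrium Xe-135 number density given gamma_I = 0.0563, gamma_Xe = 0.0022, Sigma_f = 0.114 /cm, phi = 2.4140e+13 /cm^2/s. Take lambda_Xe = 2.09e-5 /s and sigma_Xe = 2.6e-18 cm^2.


Xe_eq = (gamma_I + gamma_Xe) * Sigma_f * phi / (lambda_Xe + sigma_Xe * phi)
Numerator = (0.0563 + 0.0022) * 0.114 * 2.4140e+13 = 1.609897e+11
Denominator = 2.09e-5 + 2.6e-18 * 2.4140e+13 = 8.366400e-05
Xe_eq = 1.609897e+11 / 8.366400e-05 = 1.9242e+15 /cm^3

1.9242e+15


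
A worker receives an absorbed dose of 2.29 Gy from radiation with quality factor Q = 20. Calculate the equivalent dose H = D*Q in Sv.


H = D * Q
H = 2.29 * 20
H = 45.800 Sv

45.800


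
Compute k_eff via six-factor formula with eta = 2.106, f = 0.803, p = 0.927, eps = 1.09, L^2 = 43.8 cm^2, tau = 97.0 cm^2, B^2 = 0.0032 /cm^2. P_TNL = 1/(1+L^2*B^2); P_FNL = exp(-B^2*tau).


k_inf = eta*f*p*eps = 2.106*0.803*0.927*1.09 = 1.708756
P_TNL = 1/(1 + L^2*B^2) = 1/(1 + 43.8*0.0032) = 0.8770699
P_FNL = exp(-B^2*tau) = exp(-0.0032*97.0) = 0.7331536
k_eff = k_inf * P_TNL * P_FNL = 1.708756 * 0.8770699 * 0.7331536
k_eff = 1.0988

1.0988


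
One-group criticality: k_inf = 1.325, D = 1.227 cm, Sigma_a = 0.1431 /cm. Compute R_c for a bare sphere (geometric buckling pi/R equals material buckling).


L^2 = D / Sigma_a = 1.227 / 0.1431 = 8.574423 cm^2
B_m^2 = (k_inf - 1) / L^2 = (1.325 - 1) / 8.574423 = 0.03790343 /cm^2
For a bare sphere: B_g = pi/R, so R_c = pi / sqrt(B_m^2)
R_c = pi / sqrt(0.03790343) = 16.137 cm

16.137


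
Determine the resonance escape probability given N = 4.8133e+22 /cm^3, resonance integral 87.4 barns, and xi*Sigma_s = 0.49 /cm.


p = exp(-N * I * 1e-24 / (xi*Sigma_s))
p = exp(-4.8133e+22 * 87.4 * 1e-24 / 0.49)
p = 1.8682e-04

1.8682e-04


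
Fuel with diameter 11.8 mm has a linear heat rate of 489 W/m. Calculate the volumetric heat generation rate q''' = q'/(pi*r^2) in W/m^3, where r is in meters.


r = D / 2 / 1000 = 11.8 / 2 / 1000 = 0.0059 m
q''' = q' / (pi * r^2)
q''' = 489 / (pi * 0.0059^2)
q''' = 4.4715e+06 W/m^3

4.4715e+06


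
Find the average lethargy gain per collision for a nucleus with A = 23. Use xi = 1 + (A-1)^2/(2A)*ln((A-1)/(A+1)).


xi = 1 + (A-1)^2/(2A) * ln((A-1)/(A+1))
xi = 1 + (23-1)^2/(2*23) * ln((23-1)/(23 +1))
xi = 0.084489

0.084489


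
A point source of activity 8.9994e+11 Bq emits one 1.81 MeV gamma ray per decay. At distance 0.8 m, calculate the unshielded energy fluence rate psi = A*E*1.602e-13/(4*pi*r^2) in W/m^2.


psi = A * E * 1.602e-13 / (4*pi*r^2)
psi = 8.9994e+11 * 1.81 * 1.602e-13 / (4*pi*0.8^2)
psi = 0.032446 W/m^2

0.032446


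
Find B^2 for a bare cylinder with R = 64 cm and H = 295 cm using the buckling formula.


B^2 = (2.405/R)^2 + (pi/H)^2
B^2 = (2.405/64)^2 + (pi/295)^2
B^2 = 0.0015255 /cm^2

0.0015255


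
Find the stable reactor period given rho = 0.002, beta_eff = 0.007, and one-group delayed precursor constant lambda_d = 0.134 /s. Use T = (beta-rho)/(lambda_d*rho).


T = (beta - rho) / (lambda_d * rho)
T = (0.007 - 0.002) / (0.134 * 0.002)
T = 18.657 s

18.657


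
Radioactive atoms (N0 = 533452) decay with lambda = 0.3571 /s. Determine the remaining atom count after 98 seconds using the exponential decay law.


N = N0 * exp(-lambda * t)
N = 533452 * exp(-0.3571 * 98)
N = 3.3776e-10

3.3776e-10


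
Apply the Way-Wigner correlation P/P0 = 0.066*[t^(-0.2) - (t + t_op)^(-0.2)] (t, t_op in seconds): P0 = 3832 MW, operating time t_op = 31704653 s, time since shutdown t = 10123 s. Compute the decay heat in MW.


P/P0 = 0.066 * [t^(-0.2) - (t + t_op)^(-0.2)]
P/P0 = 0.066 * [10123^(-0.2) - (10123 + 31704653)^(-0.2)]
P/P0 = 0.066 * [0.1581023 - 0.03160441] = 0.008348861
P = 3832 * 0.008348861 = 31.993 MW

31.993


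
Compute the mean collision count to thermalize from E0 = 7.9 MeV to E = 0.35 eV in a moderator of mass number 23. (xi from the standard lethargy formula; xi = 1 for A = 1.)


xi = 1 + (A-1)^2/(2A)*ln((A-1)/(A+1)) = 0.08448899 (for A = 23)
n = ln(E0/E) / xi
n = ln(7.9e6 / 0.35) / 0.08448899
n = ln(2.257143e+07) / 0.08448899 = 200.41

200.41


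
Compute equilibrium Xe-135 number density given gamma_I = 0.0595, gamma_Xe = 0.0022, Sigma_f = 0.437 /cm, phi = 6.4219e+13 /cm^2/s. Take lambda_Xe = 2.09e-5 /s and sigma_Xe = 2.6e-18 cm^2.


Xe_eq = (gamma_I + gamma_Xe) * Sigma_f * phi / (lambda_Xe + sigma_Xe * phi)
Numerator = (0.0595 + 0.0022) * 0.437 * 6.4219e+13 = 1.731530e+12
Denominator = 2.09e-5 + 2.6e-18 * 6.4219e+13 = 1.878694e-04
Xe_eq = 1.731530e+12 / 1.878694e-04 = 9.2167e+15 /cm^3

9.2167e+15


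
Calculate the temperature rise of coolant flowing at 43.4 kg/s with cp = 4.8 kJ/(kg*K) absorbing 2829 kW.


dT = Q / (m_dot * cp)
dT = 2829 / (43.4 * 4.8)
dT = 13.580 C

13.580


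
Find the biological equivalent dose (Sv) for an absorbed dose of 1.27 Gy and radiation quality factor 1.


H = D * Q
H = 1.27 * 1
H = 1.2700 Sv

1.2700


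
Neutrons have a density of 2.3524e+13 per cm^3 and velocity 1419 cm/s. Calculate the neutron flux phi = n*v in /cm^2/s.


phi = n * v
phi = 2.3524e+13 * 1419
phi = 3.3381e+16 /cm^2/s

3.3381e+16


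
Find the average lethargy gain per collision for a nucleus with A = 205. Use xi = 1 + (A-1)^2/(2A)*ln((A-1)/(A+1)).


xi = 1 + (A-1)^2/(2A) * ln((A-1)/(A+1))
xi = 1 + (205-1)^2/(2*205) * ln((205-1)/(205 +1))
xi = 0.0097244

0.0097244


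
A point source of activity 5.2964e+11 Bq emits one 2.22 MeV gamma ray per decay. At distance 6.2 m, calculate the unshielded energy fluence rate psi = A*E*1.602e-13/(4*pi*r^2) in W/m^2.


psi = A * E * 1.602e-13 / (4*pi*r^2)
psi = 5.2964e+11 * 2.22 * 1.602e-13 / (4*pi*6.2^2)
psi = 3.8994e-04 W/m^2

3.8994e-04


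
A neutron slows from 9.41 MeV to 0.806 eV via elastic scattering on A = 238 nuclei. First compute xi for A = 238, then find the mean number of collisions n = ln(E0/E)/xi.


xi = 1 + (A-1)^2/(2A)*ln((A-1)/(A+1)) = 0.008379872 (for A = 238)
n = ln(E0/E) / xi
n = ln(9.41e6 / 0.806) / 0.008379872
n = ln(1.167494e+07) / 0.008379872 = 1941.9

1941.9


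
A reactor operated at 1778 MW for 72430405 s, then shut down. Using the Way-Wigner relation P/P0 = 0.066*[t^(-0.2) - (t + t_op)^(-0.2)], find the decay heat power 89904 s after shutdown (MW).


P/P0 = 0.066 * [t^(-0.2) - (t + t_op)^(-0.2)]
P/P0 = 0.066 * [89904^(-0.2) - (89904 + 72430405)^(-0.2)]
P/P0 = 0.066 * [0.1021514 - 0.02678601] = 0.004974116
P = 1778 * 0.004974116 = 8.8440 MW

8.8440


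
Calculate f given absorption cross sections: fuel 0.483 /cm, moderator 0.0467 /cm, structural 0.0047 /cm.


f = Sigma_a_fuel / (Sigma_a_fuel + Sigma_a_mod + Sigma_a_other)
f = 0.483 / (0.483 + 0.0467 + 0.0047)
f = 0.90382

0.90382


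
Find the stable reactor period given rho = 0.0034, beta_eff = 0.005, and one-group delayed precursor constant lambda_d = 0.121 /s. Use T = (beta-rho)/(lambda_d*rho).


T = (beta - rho) / (lambda_d * rho)
T = (0.005 - 0.0034) / (0.121 * 0.0034)
T = 3.8892 s

3.8892


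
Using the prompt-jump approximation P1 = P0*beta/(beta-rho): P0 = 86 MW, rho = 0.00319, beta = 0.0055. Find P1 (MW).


P1/P0 = beta / (beta - rho)
P1/P0 = 0.0055 / (0.0055 - 0.00319) = 2.380952
P1 = 86 * 2.380952 = 204.76 MW

204.76


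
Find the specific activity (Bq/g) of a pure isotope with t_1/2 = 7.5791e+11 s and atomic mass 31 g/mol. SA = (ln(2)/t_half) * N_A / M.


lambda = ln(2) / t_half = ln(2) / 7.5791e+11 = 9.145508e-13 /s
SA = lambda * N_A / M
SA = 9.145508e-13 * 6.022e23 / 31
SA = 1.7766e+10 Bq/g

1.7766e+10


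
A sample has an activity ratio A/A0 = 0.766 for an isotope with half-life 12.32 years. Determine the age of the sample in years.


lambda = ln(2) / t_half = ln(2) / 12.32 = 0.05626195 /yr
t = -ln(A/A0) / lambda
t = -ln(0.766) / 0.05626195
t = 4.7381 yr

4.7381


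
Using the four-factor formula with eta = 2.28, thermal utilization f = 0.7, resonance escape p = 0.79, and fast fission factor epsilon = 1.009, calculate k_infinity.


k_inf = eta * f * p * epsilon
k_inf = 2.28 * 0.7 * 0.79 * 1.009
k_inf = 1.2722

1.2722


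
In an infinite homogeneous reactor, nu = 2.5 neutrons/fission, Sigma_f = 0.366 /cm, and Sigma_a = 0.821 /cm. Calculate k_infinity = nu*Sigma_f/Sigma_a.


k_inf = nu * Sigma_f / Sigma_a
k_inf = 2.5 * 0.366 / 0.821
k_inf = 1.1145

1.1145


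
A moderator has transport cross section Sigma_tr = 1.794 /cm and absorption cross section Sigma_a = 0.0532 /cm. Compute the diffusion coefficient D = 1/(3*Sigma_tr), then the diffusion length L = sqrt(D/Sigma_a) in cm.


D = 1 / (3 * Sigma_tr) = 1 / (3 * 1.794) = 0.1858045 cm
L = sqrt(D / Sigma_a)
L = sqrt(0.1858045 / 0.0532)
L = 1.8688 cm

1.8688


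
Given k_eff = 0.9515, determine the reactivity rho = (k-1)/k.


rho = (k_eff - 1) / k_eff
rho = (0.9515 - 1) / 0.9515
rho = -0.050972

-0.050972


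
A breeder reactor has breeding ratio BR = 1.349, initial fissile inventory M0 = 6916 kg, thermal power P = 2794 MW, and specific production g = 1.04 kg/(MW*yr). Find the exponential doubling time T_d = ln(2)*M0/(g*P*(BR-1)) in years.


Breeding gain G = BR - 1 = 1.349 - 1 = 0.349
Fissile production rate = g * P * G = 1.04 * 2794 * 0.349 = 1014.11024 kg/yr
T_d = ln(2) * M0 / (g * P * G)
T_d = ln(2) * 6916 / 1014.11024 = 4.7271 yr

4.7271


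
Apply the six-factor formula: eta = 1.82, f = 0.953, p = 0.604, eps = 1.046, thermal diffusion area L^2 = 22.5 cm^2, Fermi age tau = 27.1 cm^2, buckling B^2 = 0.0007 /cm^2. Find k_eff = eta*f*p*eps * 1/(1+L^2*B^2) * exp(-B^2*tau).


k_inf = eta*f*p*eps = 1.82*0.953*0.604*1.046 = 1.095804
P_TNL = 1/(1 + L^2*B^2) = 1/(1 + 22.5*0.0007) = 0.9844942
P_FNL = exp(-B^2*tau) = exp(-0.0007*27.1) = 0.9812088
k_eff = k_inf * P_TNL * P_FNL = 1.095804 * 0.9844942 * 0.9812088
k_eff = 1.0585

1.0585


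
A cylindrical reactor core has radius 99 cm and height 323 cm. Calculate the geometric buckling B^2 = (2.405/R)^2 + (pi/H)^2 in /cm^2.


B^2 = (2.405/R)^2 + (pi/H)^2
B^2 = (2.405/99)^2 + (pi/323)^2
B^2 = 6.8475e-04 /cm^2

6.8475e-04


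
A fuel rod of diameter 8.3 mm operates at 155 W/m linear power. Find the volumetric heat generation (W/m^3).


r = D / 2 / 1000 = 8.3 / 2 / 1000 = 0.00415 m
q''' = q' / (pi * r^2)
q''' = 155 / (pi * 0.00415^2)
q''' = 2.8647e+06 W/m^3

2.8647e+06


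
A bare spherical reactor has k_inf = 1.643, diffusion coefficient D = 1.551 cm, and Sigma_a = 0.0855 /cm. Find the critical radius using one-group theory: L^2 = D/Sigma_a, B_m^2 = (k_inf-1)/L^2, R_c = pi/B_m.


L^2 = D / Sigma_a = 1.551 / 0.0855 = 18.14035 cm^2
B_m^2 = (k_inf - 1) / L^2 = (1.643 - 1) / 18.14035 = 0.03544584 /cm^2
For a bare sphere: B_g = pi/R, so R_c = pi / sqrt(B_m^2)
R_c = pi / sqrt(0.03544584) = 16.687 cm

16.687


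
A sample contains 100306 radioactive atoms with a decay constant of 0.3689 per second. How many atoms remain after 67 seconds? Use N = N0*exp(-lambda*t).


N = N0 * exp(-lambda * t)
N = 100306 * exp(-0.3689 * 67)
N = 1.8500e-06

1.8500e-06


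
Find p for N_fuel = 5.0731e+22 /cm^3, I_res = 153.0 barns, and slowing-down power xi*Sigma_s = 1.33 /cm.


p = exp(-N * I * 1e-24 / (xi*Sigma_s))
p = exp(-5.0731e+22 * 153.0 * 1e-24 / 1.33)
p = 0.0029206

0.0029206


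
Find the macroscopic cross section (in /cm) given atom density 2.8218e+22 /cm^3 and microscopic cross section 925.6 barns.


Sigma = N * sigma_barns * 1e-24
Sigma = 2.8218e+22 * 925.6 * 1e-24
Sigma = 26.119 /cm

26.119


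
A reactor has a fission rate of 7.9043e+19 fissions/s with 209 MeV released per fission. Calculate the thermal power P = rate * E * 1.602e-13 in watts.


P = fission_rate * E_MeV * 1.602e-13
P = 7.9043e+19 * 209 * 1.602e-13
P = 2.6465e+09 W

2.6465e+09


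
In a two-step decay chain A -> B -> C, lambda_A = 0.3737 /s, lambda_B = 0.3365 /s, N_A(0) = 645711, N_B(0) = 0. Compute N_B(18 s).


N_B(t) = lambda_A * N_A0 / (lambda_B - lambda_A) * [exp(-lambda_A*t) - exp(-lambda_B*t)]
exp(-0.3737*18) = 0.001198601; exp(-0.3365*18) = 0.002341415
N_B = 0.3737 * 645711 / (0.3365 - 0.3737) * (0.001198601 - 0.002341415)
N_B = 7413.0

7413.0


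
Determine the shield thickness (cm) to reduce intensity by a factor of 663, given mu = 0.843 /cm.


x = ln(factor) / mu
x = ln(663) / 0.843
x = 7.7067 cm

7.7067


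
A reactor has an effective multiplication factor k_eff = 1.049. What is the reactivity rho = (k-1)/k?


rho = (k_eff - 1) / k_eff
rho = (1.049 - 1) / 1.049
rho = 0.046711

0.046711


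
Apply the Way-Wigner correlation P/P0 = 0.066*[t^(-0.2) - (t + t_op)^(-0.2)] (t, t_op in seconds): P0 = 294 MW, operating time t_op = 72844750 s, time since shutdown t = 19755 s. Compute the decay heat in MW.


P/P0 = 0.066 * [t^(-0.2) - (t + t_op)^(-0.2)]
P/P0 = 0.066 * [19755^(-0.2) - (19755 + 72844750)^(-0.2)]
P/P0 = 0.066 * [0.1383135 - 0.02676066] = 0.007362487
P = 294 * 0.007362487 = 2.1646 MW

2.1646


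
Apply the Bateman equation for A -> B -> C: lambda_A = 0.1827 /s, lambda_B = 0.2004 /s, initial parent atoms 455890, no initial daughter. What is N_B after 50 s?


N_B(t) = lambda_A * N_A0 / (lambda_B - lambda_A) * [exp(-lambda_A*t) - exp(-lambda_B*t)]
exp(-0.1827*50) = 1.078251e-04; exp(-0.2004*50) = 4.450095e-05
N_B = 0.1827 * 455890 / (0.2004 - 0.1827) * (1.078251e-04 - 4.450095e-05)
N_B = 297.99

297.99


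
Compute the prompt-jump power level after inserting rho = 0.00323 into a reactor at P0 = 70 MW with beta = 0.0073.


P1/P0 = beta / (beta - rho)
P1/P0 = 0.0073 / (0.0073 - 0.00323) = 1.793612
P1 = 70 * 1.793612 = 125.55 MW

125.55


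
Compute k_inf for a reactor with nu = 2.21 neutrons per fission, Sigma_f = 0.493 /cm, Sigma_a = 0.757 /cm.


k_inf = nu * Sigma_f / Sigma_a
k_inf = 2.21 * 0.493 / 0.757
k_inf = 1.4393

1.4393


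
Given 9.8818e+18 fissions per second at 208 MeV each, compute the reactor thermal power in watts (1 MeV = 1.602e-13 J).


P = fission_rate * E_MeV * 1.602e-13
P = 9.8818e+18 * 208 * 1.602e-13
P = 3.2928e+08 W

3.2928e+08


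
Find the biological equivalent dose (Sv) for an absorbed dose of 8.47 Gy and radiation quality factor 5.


H = D * Q
H = 8.47 * 5
H = 42.350 Sv

42.350


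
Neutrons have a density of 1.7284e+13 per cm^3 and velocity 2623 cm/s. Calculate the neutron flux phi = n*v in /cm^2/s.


phi = n * v
phi = 1.7284e+13 * 2623
phi = 4.5336e+16 /cm^2/s

4.5336e+16


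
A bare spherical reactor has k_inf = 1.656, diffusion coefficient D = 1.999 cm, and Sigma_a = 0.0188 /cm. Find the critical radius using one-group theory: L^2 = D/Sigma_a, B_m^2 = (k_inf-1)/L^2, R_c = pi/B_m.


L^2 = D / Sigma_a = 1.999 / 0.0188 = 106.3298 cm^2
B_m^2 = (k_inf - 1) / L^2 = (1.656 - 1) / 106.3298 = 0.006169484 /cm^2
For a bare sphere: B_g = pi/R, so R_c = pi / sqrt(B_m^2)
R_c = pi / sqrt(0.006169484) = 39.997 cm

39.997


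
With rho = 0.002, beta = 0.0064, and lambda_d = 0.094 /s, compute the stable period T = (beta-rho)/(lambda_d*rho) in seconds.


T = (beta - rho) / (lambda_d * rho)
T = (0.0064 - 0.002) / (0.094 * 0.002)
T = 23.404 s

23.404


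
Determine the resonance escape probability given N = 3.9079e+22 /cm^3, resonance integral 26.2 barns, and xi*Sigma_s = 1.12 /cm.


p = exp(-N * I * 1e-24 / (xi*Sigma_s))
p = exp(-3.9079e+22 * 26.2 * 1e-24 / 1.12)
p = 0.40085

0.40085


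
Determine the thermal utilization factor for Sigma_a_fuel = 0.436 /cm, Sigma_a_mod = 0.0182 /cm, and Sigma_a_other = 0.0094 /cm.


f = Sigma_a_fuel / (Sigma_a_fuel + Sigma_a_mod + Sigma_a_other)
f = 0.436 / (0.436 + 0.0182 + 0.0094)
f = 0.94047

0.94047


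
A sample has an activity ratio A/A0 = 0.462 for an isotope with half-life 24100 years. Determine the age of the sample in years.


lambda = ln(2) / t_half = ln(2) / 24100 = 2.876129e-05 /yr
t = -ln(A/A0) / lambda
t = -ln(0.462) / 2.876129e-05
t = 26848 yr

26848


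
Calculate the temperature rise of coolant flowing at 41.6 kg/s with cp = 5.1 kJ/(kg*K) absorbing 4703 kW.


dT = Q / (m_dot * cp)
dT = 4703 / (41.6 * 5.1)
dT = 22.167 C

22.167


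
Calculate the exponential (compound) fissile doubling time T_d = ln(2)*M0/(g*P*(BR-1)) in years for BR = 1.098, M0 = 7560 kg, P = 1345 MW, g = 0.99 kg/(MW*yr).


Breeding gain G = BR - 1 = 1.098 - 1 = 0.098
Fissile production rate = g * P * G = 0.99 * 1345 * 0.098 = 130.4919 kg/yr
T_d = ln(2) * M0 / (g * P * G)
T_d = ln(2) * 7560 / 130.4919 = 40.157 yr

40.157


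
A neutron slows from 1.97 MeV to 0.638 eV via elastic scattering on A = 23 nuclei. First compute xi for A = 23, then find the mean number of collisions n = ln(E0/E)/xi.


xi = 1 + (A-1)^2/(2A)*ln((A-1)/(A+1)) = 0.08448899 (for A = 23)
n = ln(E0/E) / xi
n = ln(1.97e6 / 0.638) / 0.08448899
n = ln(3.087774e+06) / 0.08448899 = 176.86

176.86


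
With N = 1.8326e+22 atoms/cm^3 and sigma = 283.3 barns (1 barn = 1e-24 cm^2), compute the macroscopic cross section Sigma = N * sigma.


Sigma = N * sigma_barns * 1e-24
Sigma = 1.8326e+22 * 283.3 * 1e-24
Sigma = 5.1918 /cm

5.1918


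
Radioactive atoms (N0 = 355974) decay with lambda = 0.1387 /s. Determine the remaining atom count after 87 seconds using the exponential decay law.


N = N0 * exp(-lambda * t)
N = 355974 * exp(-0.1387 * 87)
N = 2.0456

2.0456


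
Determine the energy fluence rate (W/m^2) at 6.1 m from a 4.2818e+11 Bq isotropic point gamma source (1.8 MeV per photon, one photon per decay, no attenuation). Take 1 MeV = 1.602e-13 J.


psi = A * E * 1.602e-13 / (4*pi*r^2)
psi = 4.2818e+11 * 1.8 * 1.602e-13 / (4*pi*6.1^2)
psi = 2.6405e-04 W/m^2

2.6405e-04


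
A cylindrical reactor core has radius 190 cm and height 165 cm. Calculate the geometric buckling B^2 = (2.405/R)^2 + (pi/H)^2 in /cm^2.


B^2 = (2.405/R)^2 + (pi/H)^2
B^2 = (2.405/190)^2 + (pi/165)^2
B^2 = 5.2274e-04 /cm^2

5.2274e-04


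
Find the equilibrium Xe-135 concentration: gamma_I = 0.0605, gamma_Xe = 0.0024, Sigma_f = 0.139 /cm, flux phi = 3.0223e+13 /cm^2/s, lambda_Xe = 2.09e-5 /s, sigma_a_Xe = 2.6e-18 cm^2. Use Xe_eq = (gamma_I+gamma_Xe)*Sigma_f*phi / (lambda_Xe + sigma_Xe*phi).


Xe_eq = (gamma_I + gamma_Xe) * Sigma_f * phi / (lambda_Xe + sigma_Xe * phi)
Numerator = (0.0605 + 0.0024) * 0.139 * 3.0223e+13 = 2.642427e+11
Denominator = 2.09e-5 + 2.6e-18 * 3.0223e+13 = 9.947980e-05
Xe_eq = 2.642427e+11 / 9.947980e-05 = 2.6562e+15 /cm^3

2.6562e+15


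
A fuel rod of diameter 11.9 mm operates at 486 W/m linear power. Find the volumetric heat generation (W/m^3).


r = D / 2 / 1000 = 11.9 / 2 / 1000 = 0.00595 m
q''' = q' / (pi * r^2)
q''' = 486 / (pi * 0.00595^2)
q''' = 4.3697e+06 W/m^3

4.3697e+06


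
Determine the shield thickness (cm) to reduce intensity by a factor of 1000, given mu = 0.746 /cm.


x = ln(factor) / mu
x = ln(1000) / 0.746
x = 9.2597 cm

9.2597


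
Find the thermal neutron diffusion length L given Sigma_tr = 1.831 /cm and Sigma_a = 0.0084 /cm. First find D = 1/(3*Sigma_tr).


D = 1 / (3 * Sigma_tr) = 1 / (3 * 1.831) = 0.1820499 cm
L = sqrt(D / Sigma_a)
L = sqrt(0.1820499 / 0.0084)
L = 4.6554 cm

4.6554


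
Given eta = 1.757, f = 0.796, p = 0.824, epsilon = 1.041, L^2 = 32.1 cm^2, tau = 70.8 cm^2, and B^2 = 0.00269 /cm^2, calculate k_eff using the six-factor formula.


k_inf = eta*f*p*eps = 1.757*0.796*0.824*1.041 = 1.199673
P_TNL = 1/(1 + L^2*B^2) = 1/(1 + 32.1*0.00269) = 0.9205145
P_FNL = exp(-B^2*tau) = exp(-0.00269*70.8) = 0.8265854
k_eff = k_inf * P_TNL * P_FNL = 1.199673 * 0.9205145 * 0.8265854
k_eff = 0.91281

0.91281


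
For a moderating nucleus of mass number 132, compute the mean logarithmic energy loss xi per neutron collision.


xi = 1 + (A-1)^2/(2A) * ln((A-1)/(A+1))
xi = 1 + (132-1)^2/(2*132) * ln((132-1)/(132 +1))
xi = 0.015075

0.015075


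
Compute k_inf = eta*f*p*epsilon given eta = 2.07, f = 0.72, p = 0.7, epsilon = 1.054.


k_inf = eta * f * p * epsilon
k_inf = 2.07 * 0.72 * 0.7 * 1.054
k_inf = 1.0996

1.0996


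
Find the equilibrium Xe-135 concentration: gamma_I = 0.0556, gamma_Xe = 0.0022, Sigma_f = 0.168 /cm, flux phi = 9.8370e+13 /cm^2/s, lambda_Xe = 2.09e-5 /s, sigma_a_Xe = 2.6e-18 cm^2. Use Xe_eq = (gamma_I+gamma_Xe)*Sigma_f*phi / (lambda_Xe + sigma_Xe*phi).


Xe_eq = (gamma_I + gamma_Xe) * Sigma_f * phi / (lambda_Xe + sigma_Xe * phi)
Numerator = (0.0556 + 0.0022) * 0.168 * 9.8370e+13 = 9.552120e+11
Denominator = 2.09e-5 + 2.6e-18 * 9.8370e+13 = 2.766620e-04
Xe_eq = 9.552120e+11 / 2.766620e-04 = 3.4526e+15 /cm^3

3.4526e+15


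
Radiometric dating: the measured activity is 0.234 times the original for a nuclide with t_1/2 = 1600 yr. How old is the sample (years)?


lambda = ln(2) / t_half = ln(2) / 1600 = 4.332170e-04 /yr
t = -ln(A/A0) / lambda
t = -ln(0.234) / 4.332170e-04
t = 3352.7 yr

3352.7


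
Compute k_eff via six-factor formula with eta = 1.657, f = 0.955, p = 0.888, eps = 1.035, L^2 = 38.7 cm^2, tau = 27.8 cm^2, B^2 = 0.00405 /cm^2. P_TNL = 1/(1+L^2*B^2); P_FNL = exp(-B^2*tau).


k_inf = eta*f*p*eps = 1.657*0.955*0.888*1.035 = 1.454384
P_TNL = 1/(1 + L^2*B^2) = 1/(1 + 38.7*0.00405) = 0.8645022
P_FNL = exp(-B^2*tau) = exp(-0.00405*27.8) = 0.8935169
k_eff = k_inf * P_TNL * P_FNL = 1.454384 * 0.8645022 * 0.8935169
k_eff = 1.1234

1.1234


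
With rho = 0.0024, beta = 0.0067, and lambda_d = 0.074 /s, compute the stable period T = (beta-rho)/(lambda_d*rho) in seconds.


T = (beta - rho) / (lambda_d * rho)
T = (0.0067 - 0.0024) / (0.074 * 0.0024)
T = 24.212 s

24.212


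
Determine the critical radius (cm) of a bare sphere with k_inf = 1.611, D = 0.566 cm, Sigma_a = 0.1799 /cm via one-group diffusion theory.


L^2 = D / Sigma_a = 0.566 / 0.1799 = 3.146192 cm^2
B_m^2 = (k_inf - 1) / L^2 = (1.611 - 1) / 3.146192 = 0.1942030 /cm^2
For a bare sphere: B_g = pi/R, so R_c = pi / sqrt(B_m^2)
R_c = pi / sqrt(0.1942030) = 7.1289 cm

7.1289


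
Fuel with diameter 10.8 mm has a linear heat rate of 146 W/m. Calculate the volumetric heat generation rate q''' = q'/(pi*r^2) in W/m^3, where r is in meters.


r = D / 2 / 1000 = 10.8 / 2 / 1000 = 0.0054 m
q''' = q' / (pi * r^2)
q''' = 146 / (pi * 0.0054^2)
q''' = 1.5937e+06 W/m^3

1.5937e+06


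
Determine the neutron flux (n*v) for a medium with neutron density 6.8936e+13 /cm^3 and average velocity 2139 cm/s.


phi = n * v
phi = 6.8936e+13 * 2139
phi = 1.4745e+17 /cm^2/s

1.4745e+17


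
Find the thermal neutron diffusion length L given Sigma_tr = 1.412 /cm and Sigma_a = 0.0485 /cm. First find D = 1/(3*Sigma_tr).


D = 1 / (3 * Sigma_tr) = 1 / (3 * 1.412) = 0.2360718 cm
L = sqrt(D / Sigma_a)
L = sqrt(0.2360718 / 0.0485)
L = 2.2062 cm

2.2062


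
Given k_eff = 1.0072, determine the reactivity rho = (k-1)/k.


rho = (k_eff - 1) / k_eff
rho = (1.0072 - 1) / 1.0072
rho = 0.0071485

0.0071485


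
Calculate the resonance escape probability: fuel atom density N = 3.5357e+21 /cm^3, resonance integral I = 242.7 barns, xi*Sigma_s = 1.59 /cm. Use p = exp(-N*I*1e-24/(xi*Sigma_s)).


p = exp(-N * I * 1e-24 / (xi*Sigma_s))
p = exp(-3.5357e+21 * 242.7 * 1e-24 / 1.59)
p = 0.58293

0.58293


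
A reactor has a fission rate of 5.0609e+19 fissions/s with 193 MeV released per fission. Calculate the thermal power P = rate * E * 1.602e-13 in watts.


P = fission_rate * E_MeV * 1.602e-13
P = 5.0609e+19 * 193 * 1.602e-13
P = 1.5648e+09 W

1.5648e+09


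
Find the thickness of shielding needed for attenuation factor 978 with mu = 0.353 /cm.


x = ln(factor) / mu
x = ln(978) / 0.353
x = 19.506 cm

19.506


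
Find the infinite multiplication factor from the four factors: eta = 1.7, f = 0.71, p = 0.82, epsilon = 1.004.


k_inf = eta * f * p * epsilon
k_inf = 1.7 * 0.71 * 0.82 * 1.004
k_inf = 0.99370

0.99370


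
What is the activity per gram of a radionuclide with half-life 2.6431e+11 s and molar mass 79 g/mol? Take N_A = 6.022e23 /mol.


lambda = ln(2) / t_half = ln(2) / 2.6431e+11 = 2.622478e-12 /s
SA = lambda * N_A / M
SA = 2.622478e-12 * 6.022e23 / 79
SA = 1.9991e+10 Bq/g

1.9991e+10


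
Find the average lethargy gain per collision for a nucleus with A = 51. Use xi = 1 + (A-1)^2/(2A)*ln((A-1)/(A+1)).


xi = 1 + (A-1)^2/(2A) * ln((A-1)/(A+1))
xi = 1 + (51-1)^2/(2*51) * ln((51-1)/(51 +1))
xi = 0.038708

0.038708


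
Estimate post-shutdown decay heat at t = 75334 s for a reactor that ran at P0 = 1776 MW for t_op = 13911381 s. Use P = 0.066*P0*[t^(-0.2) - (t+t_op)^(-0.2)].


P/P0 = 0.066 * [t^(-0.2) - (t + t_op)^(-0.2)]
P/P0 = 0.066 * [75334^(-0.2) - (75334 + 13911381)^(-0.2)]
P/P0 = 0.066 * [0.1058283 - 0.03722690] = 0.004527692
P = 1776 * 0.004527692 = 8.0412 MW

8.0412


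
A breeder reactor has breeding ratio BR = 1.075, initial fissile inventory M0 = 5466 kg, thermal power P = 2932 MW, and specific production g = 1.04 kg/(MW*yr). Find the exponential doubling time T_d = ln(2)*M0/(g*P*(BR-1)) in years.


Breeding gain G = BR - 1 = 1.075 - 1 = 0.075
Fissile production rate = g * P * G = 1.04 * 2932 * 0.075 = 228.696 kg/yr
T_d = ln(2) * M0 / (g * P * G)
T_d = ln(2) * 5466 / 228.696 = 16.567 yr

16.567


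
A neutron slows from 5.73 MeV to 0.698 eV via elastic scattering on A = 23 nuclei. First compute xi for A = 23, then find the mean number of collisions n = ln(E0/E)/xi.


xi = 1 + (A-1)^2/(2A)*ln((A-1)/(A+1)) = 0.08448899 (for A = 23)
n = ln(E0/E) / xi
n = ln(5.73e6 / 0.698) / 0.08448899
n = ln(8.209169e+06) / 0.08448899 = 188.44

188.44


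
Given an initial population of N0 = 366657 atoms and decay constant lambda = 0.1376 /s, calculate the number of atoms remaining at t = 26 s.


N = N0 * exp(-lambda * t)
N = 366657 * exp(-0.1376 * 26)
N = 10245

10245


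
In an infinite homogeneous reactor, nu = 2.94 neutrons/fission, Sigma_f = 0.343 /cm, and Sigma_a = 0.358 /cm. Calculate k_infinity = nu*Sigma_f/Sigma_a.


k_inf = nu * Sigma_f / Sigma_a
k_inf = 2.94 * 0.343 / 0.358
k_inf = 2.8168

2.8168


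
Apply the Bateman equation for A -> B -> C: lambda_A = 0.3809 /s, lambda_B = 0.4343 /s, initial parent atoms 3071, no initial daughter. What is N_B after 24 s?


N_B(t) = lambda_A * N_A0 / (lambda_B - lambda_A) * [exp(-lambda_A*t) - exp(-lambda_B*t)]
exp(-0.3809*24) = 1.071158e-04; exp(-0.4343*24) = 2.973458e-05
N_B = 0.3809 * 3071 / (0.4343 - 0.3809) * (1.071158e-04 - 2.973458e-05)
N_B = 1.6951

1.6951


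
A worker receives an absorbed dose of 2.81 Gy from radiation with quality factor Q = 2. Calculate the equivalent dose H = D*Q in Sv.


H = D * Q
H = 2.81 * 2
H = 5.6200 Sv

5.6200


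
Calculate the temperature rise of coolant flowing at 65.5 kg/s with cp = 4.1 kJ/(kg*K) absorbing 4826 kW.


dT = Q / (m_dot * cp)
dT = 4826 / (65.5 * 4.1)
dT = 17.971 C

17.971


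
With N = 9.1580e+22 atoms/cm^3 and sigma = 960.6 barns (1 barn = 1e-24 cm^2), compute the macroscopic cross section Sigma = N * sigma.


Sigma = N * sigma_barns * 1e-24
Sigma = 9.1580e+22 * 960.6 * 1e-24
Sigma = 87.972 /cm

87.972


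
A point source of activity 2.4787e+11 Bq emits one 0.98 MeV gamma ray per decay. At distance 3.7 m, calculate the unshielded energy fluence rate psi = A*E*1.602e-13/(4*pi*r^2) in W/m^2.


psi = A * E * 1.602e-13 / (4*pi*r^2)
psi = 2.4787e+11 * 0.98 * 1.602e-13 / (4*pi*3.7^2)
psi = 2.2620e-04 W/m^2

2.2620e-04


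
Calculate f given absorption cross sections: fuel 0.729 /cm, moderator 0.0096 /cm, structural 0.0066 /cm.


f = Sigma_a_fuel / (Sigma_a_fuel + Sigma_a_mod + Sigma_a_other)
f = 0.729 / (0.729 + 0.0096 + 0.0066)
f = 0.97826

0.97826


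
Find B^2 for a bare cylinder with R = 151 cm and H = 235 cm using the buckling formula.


B^2 = (2.405/R)^2 + (pi/H)^2
B^2 = (2.405/151)^2 + (pi/235)^2
B^2 = 4.3239e-04 /cm^2

4.3239e-04


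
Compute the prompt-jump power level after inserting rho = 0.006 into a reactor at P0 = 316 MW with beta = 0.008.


P1/P0 = beta / (beta - rho)
P1/P0 = 0.008 / (0.008 - 0.006) = 4.000000
P1 = 316 * 4.000000 = 1264.0 MW

1264.0


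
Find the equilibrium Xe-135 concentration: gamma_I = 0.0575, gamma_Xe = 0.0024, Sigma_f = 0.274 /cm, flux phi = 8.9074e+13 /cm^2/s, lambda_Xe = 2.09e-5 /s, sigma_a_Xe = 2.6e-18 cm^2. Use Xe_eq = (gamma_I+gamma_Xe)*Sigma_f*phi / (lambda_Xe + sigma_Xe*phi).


Xe_eq = (gamma_I + gamma_Xe) * Sigma_f * phi / (lambda_Xe + sigma_Xe * phi)
Numerator = (0.0575 + 0.0024) * 0.274 * 8.9074e+13 = 1.461936e+12
Denominator = 2.09e-5 + 2.6e-18 * 8.9074e+13 = 2.524924e-04
Xe_eq = 1.461936e+12 / 2.524924e-04 = 5.7900e+15 /cm^3

5.7900e+15


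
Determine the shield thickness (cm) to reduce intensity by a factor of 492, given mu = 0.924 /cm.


x = ln(factor) / mu
x = ln(492) / 0.924
x = 6.7083 cm

6.7083


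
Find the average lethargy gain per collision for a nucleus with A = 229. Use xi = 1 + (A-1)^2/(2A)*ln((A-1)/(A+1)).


xi = 1 + (A-1)^2/(2A) * ln((A-1)/(A+1))
xi = 1 + (229-1)^2/(2*229) * ln((229-1)/(229 +1))
xi = 0.0087083

0.0087083


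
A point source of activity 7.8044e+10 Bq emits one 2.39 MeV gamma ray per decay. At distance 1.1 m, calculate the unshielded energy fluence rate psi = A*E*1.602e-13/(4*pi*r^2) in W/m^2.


psi = A * E * 1.602e-13 / (4*pi*r^2)
psi = 7.8044e+10 * 2.39 * 1.602e-13 / (4*pi*1.1^2)
psi = 0.0019652 W/m^2

0.0019652


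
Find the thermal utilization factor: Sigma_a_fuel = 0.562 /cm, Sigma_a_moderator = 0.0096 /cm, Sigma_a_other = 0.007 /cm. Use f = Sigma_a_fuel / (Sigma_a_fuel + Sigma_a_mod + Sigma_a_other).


f = Sigma_a_fuel / (Sigma_a_fuel + Sigma_a_mod + Sigma_a_other)
f = 0.562 / (0.562 + 0.0096 + 0.007)
f = 0.97131

0.97131


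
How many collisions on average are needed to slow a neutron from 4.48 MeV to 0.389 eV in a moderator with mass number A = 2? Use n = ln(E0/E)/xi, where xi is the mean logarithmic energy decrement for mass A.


xi = 1 + (A-1)^2/(2A)*ln((A-1)/(A+1)) = 0.7253469 (for A = 2)
n = ln(E0/E) / xi
n = ln(4.48e6 / 0.389) / 0.7253469
n = ln(1.151671e+07) / 0.7253469 = 22.416

22.416


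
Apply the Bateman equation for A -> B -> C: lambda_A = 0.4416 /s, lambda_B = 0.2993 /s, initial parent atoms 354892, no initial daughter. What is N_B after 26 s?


N_B(t) = lambda_A * N_A0 / (lambda_B - lambda_A) * [exp(-lambda_A*t) - exp(-lambda_B*t)]
exp(-0.4416*26) = 1.031821e-05; exp(-0.2993*26) = 4.172604e-04
N_B = 0.4416 * 354892 / (0.2993 - 0.4416) * (1.031821e-05 - 4.172604e-04)
N_B = 448.18

448.18


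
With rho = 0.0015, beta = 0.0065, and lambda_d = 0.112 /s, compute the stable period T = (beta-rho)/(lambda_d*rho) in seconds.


T = (beta - rho) / (lambda_d * rho)
T = (0.0065 - 0.0015) / (0.112 * 0.0015)
T = 29.762 s

29.762


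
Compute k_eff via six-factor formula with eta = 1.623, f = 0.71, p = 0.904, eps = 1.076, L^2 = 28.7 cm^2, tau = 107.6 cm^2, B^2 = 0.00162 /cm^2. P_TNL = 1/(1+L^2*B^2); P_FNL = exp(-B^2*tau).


k_inf = eta*f*p*eps = 1.623*0.71*0.904*1.076 = 1.120876
P_TNL = 1/(1 + L^2*B^2) = 1/(1 + 28.7*0.00162) = 0.9555717
P_FNL = exp(-B^2*tau) = exp(-0.00162*107.6) = 0.8400348
k_eff = k_inf * P_TNL * P_FNL = 1.120876 * 0.9555717 * 0.8400348
k_eff = 0.89974

0.89974


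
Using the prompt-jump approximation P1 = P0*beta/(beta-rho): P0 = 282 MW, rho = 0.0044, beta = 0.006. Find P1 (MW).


P1/P0 = beta / (beta - rho)
P1/P0 = 0.006 / (0.006 - 0.0044) = 3.750000
P1 = 282 * 3.750000 = 1057.5 MW

1057.5


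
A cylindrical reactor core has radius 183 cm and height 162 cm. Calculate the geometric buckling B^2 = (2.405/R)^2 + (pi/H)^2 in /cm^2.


B^2 = (2.405/R)^2 + (pi/H)^2
B^2 = (2.405/183)^2 + (pi/162)^2
B^2 = 5.4879e-04 /cm^2

5.4879e-04


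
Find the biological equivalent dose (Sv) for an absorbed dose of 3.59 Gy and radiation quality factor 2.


H = D * Q
H = 3.59 * 2
H = 7.1800 Sv

7.1800


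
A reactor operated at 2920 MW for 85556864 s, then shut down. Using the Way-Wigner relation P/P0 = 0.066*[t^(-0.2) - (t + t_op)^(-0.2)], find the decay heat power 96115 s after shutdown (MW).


P/P0 = 0.066 * [t^(-0.2) - (t + t_op)^(-0.2)]
P/P0 = 0.066 * [96115^(-0.2) - (96115 + 85556864)^(-0.2)]
P/P0 = 0.066 * [0.1007956 - 0.02590905] = 0.004942512
P = 2920 * 0.004942512 = 14.432 MW

14.432


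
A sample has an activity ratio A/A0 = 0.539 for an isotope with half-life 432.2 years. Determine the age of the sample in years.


lambda = ln(2) / t_half = ln(2) / 432.2 = 0.001603765 /yr
t = -ln(A/A0) / lambda
t = -ln(0.539) / 0.001603765
t = 385.37 yr

385.37


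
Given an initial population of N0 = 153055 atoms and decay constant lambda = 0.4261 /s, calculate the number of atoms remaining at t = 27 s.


N = N0 * exp(-lambda * t)
N = 153055 * exp(-0.4261 * 27)
N = 1.5432

1.5432


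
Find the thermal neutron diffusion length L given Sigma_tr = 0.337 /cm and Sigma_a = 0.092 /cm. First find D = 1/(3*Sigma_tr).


D = 1 / (3 * Sigma_tr) = 1 / (3 * 0.337) = 0.9891197 cm
L = sqrt(D / Sigma_a)
L = sqrt(0.9891197 / 0.092)
L = 3.2789 cm

3.2789


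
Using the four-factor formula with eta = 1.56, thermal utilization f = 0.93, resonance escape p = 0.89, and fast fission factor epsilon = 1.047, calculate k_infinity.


k_inf = eta * f * p * epsilon
k_inf = 1.56 * 0.93 * 0.89 * 1.047
k_inf = 1.3519

1.3519


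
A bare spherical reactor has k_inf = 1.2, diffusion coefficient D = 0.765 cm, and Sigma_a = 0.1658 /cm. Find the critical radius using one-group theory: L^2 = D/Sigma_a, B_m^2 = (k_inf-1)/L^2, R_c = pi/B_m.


L^2 = D / Sigma_a = 0.765 / 0.1658 = 4.613993 cm^2
B_m^2 = (k_inf - 1) / L^2 = (1.2 - 1) / 4.613993 = 0.04334640 /cm^2
For a bare sphere: B_g = pi/R, so R_c = pi / sqrt(B_m^2)
R_c = pi / sqrt(0.04334640) = 15.089 cm

15.089


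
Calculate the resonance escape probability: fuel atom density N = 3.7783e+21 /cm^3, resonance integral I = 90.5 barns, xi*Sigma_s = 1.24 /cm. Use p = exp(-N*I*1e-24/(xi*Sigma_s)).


p = exp(-N * I * 1e-24 / (xi*Sigma_s))
p = exp(-3.7783e+21 * 90.5 * 1e-24 / 1.24)
p = 0.75900

0.75900


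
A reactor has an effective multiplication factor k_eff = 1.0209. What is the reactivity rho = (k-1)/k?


rho = (k_eff - 1) / k_eff
rho = (1.0209 - 1) / 1.0209
rho = 0.020472

0.020472


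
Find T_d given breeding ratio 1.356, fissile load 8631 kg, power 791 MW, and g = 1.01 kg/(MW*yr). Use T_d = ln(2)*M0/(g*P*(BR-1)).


Breeding gain G = BR - 1 = 1.356 - 1 = 0.356
Fissile production rate = g * P * G = 1.01 * 791 * 0.356 = 284.41196 kg/yr
T_d = ln(2) * M0 / (g * P * G)
T_d = ln(2) * 8631 / 284.41196 = 21.035 yr

21.035


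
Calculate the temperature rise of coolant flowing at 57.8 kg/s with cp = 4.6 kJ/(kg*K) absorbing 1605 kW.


dT = Q / (m_dot * cp)
dT = 1605 / (57.8 * 4.6)
dT = 6.0366 C

6.0366


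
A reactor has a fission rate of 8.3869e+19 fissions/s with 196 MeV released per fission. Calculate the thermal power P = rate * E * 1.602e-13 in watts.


P = fission_rate * E_MeV * 1.602e-13
P = 8.3869e+19 * 196 * 1.602e-13
P = 2.6334e+09 W

2.6334e+09


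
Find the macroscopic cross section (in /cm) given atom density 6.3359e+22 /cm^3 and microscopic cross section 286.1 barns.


Sigma = N * sigma_barns * 1e-24
Sigma = 6.3359e+22 * 286.1 * 1e-24
Sigma = 18.127 /cm

18.127


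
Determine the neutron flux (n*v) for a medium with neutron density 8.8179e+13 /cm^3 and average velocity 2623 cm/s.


phi = n * v
phi = 8.8179e+13 * 2623
phi = 2.3129e+17 /cm^2/s

2.3129e+17


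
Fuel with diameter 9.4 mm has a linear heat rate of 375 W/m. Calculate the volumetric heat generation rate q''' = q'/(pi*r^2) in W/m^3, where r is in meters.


r = D / 2 / 1000 = 9.4 / 2 / 1000 = 0.0047 m
q''' = q' / (pi * r^2)
q''' = 375 / (pi * 0.0047^2)
q''' = 5.4036e+06 W/m^3

5.4036e+06


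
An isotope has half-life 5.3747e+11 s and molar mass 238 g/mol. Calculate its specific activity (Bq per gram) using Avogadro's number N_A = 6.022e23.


lambda = ln(2) / t_half = ln(2) / 5.3747e+11 = 1.289648e-12 /s
SA = lambda * N_A / M
SA = 1.289648e-12 * 6.022e23 / 238
SA = 3.2631e+09 Bq/g

3.2631e+09


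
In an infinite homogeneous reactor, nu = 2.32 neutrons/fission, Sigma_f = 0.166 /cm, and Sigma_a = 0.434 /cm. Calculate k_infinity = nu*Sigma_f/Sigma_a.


k_inf = nu * Sigma_f / Sigma_a
k_inf = 2.32 * 0.166 / 0.434
k_inf = 0.88737

0.88737
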